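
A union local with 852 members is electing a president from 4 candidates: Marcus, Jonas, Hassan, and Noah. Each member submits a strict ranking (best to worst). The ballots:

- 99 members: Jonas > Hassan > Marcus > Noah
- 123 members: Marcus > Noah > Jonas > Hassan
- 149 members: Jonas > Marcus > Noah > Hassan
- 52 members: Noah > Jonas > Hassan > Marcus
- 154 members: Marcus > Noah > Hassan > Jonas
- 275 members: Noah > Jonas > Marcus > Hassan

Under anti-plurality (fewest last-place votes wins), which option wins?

Marcus

Last-place votes: Marcus 52, Jonas 154, Hassan 547, Noah 99.
Marcus is ranked last by the fewest voters, so Marcus wins.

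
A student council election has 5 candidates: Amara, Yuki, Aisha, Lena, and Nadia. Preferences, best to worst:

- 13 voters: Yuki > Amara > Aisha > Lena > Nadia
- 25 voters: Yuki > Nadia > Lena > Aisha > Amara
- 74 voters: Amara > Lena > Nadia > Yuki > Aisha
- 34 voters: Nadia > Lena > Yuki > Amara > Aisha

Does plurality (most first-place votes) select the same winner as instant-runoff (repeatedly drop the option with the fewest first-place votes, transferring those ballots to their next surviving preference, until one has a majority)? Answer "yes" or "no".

Plurality — first-place votes: Amara 74, Yuki 38, Aisha 0, Lena 0, Nadia 34. Winner: Amara.
Instant-runoff — R1 Amara 74, Yuki 38, Aisha 0, Lena 0, Nadia 34 (Amara winner). Winner: Amara.
The two methods agree.

yes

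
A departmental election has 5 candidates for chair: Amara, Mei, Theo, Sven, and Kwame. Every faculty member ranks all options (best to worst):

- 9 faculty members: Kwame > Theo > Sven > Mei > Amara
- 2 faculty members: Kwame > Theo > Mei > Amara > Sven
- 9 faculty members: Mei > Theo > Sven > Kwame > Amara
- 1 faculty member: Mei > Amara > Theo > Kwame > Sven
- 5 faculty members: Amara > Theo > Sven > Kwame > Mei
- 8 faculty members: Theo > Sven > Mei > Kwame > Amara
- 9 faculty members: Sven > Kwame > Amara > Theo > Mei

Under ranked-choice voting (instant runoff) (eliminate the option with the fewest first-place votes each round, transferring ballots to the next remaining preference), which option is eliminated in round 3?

Round 1: Amara 5, Mei 10, Theo 8, Sven 9, Kwame 11. Eliminate Amara.
Round 2: Mei 10, Theo 13, Sven 9, Kwame 11. Eliminate Sven.
Round 3: Mei 10, Theo 13, Kwame 20. Eliminate Mei.

Mei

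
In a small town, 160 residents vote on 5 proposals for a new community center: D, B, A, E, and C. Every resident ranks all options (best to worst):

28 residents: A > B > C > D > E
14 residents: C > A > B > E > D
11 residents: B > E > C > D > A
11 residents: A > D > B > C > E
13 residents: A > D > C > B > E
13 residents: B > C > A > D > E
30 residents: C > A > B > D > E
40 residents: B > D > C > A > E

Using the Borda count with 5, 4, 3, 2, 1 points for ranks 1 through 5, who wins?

B

D: 28·2 + 14·1 + 11·2 + 11·4 + 13·4 + 13·2 + 30·2 + 40·4 = 434
B: 28·4 + 14·3 + 11·5 + 11·3 + 13·2 + 13·5 + 30·3 + 40·5 = 623
A: 28·5 + 14·4 + 11·1 + 11·5 + 13·5 + 13·3 + 30·4 + 40·2 = 566
E: 28·1 + 14·2 + 11·4 + 11·1 + 13·1 + 13·1 + 30·1 + 40·1 = 207
C: 28·3 + 14·5 + 11·3 + 11·2 + 13·3 + 13·4 + 30·5 + 40·3 = 570
B has the highest Borda score (623).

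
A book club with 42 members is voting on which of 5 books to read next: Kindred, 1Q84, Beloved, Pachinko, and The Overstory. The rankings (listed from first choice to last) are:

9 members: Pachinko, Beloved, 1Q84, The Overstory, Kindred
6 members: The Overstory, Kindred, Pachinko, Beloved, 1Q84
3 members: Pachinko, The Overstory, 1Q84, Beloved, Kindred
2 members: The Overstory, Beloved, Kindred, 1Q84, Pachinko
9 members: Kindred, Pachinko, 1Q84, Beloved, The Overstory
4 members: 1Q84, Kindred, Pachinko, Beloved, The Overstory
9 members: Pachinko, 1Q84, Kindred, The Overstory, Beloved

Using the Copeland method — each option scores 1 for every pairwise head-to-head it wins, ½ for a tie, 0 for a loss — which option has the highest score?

Pachinko

Kindred: beats Beloved and The Overstory; ties Pachinko; loses to 1Q84 → score 2.5.
1Q84: beats Kindred, Beloved, and The Overstory; loses to Pachinko → score 3.
Beloved: beats The Overstory; loses to Kindred, 1Q84, and Pachinko → score 1.
Pachinko: beats 1Q84, Beloved, and The Overstory; ties Kindred → score 3.5.
The Overstory: loses to Kindred, 1Q84, Beloved, and Pachinko → score 0.
Pachinko has the best pairwise record.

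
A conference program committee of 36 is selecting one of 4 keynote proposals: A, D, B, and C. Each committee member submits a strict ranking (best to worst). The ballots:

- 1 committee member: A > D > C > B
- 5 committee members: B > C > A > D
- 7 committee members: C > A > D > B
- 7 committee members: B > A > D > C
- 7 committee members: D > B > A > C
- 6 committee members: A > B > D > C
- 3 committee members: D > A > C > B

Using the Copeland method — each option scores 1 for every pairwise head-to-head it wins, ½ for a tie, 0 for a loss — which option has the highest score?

B

A: beats D and C; loses to B → score 2.
D: beats C; ties B; loses to A → score 1.5.
B: beats A and C; ties D → score 2.5.
C: loses to A, D, and B → score 0.
B has the best pairwise record.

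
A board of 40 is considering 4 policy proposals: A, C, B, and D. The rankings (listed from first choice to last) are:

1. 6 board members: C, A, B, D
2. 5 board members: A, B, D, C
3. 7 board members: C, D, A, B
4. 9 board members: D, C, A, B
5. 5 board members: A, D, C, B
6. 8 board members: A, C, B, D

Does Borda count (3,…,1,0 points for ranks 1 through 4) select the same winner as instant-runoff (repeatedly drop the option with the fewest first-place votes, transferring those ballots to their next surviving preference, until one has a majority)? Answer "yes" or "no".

Borda — scores: A 82, C 78, B 24, D 56. Winner: A.
Instant-runoff — R1 A 18, C 13, B 0, D 9 (B out); R2 A 18, C 13, D 9 (D out); R3 A 18, C 22 (C winner). Winner: C.
The two methods disagree.

no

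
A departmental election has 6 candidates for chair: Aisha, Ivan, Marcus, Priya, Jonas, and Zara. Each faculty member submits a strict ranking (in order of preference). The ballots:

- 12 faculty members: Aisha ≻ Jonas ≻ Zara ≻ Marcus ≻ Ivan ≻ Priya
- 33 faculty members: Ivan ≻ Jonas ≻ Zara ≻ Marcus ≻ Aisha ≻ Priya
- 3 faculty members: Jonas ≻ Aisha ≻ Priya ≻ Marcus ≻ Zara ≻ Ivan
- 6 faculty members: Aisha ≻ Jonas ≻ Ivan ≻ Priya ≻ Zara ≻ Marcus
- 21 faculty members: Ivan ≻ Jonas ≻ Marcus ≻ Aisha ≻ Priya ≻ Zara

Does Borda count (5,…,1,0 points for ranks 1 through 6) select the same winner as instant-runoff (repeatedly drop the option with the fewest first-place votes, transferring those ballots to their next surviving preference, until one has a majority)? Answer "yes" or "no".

Borda — scores: Aisha 177, Ivan 300, Marcus 159, Priya 42, Jonas 303, Zara 144. Winner: Jonas.
Instant-runoff — R1 Aisha 18, Ivan 54, Marcus 0, Priya 0, Jonas 3, Zara 0 (Ivan winner). Winner: Ivan.
The two methods disagree.

no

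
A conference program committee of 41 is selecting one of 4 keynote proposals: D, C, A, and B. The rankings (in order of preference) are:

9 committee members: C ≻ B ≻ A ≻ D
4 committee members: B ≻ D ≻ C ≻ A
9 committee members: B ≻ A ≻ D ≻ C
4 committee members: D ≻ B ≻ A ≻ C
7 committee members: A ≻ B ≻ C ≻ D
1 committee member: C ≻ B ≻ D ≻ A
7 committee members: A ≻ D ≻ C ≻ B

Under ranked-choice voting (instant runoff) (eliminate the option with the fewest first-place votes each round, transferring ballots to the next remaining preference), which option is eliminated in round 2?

Round 1: D 4, C 10, A 14, B 13. Eliminate D.
Round 2: C 10, A 14, B 17. Eliminate C.

C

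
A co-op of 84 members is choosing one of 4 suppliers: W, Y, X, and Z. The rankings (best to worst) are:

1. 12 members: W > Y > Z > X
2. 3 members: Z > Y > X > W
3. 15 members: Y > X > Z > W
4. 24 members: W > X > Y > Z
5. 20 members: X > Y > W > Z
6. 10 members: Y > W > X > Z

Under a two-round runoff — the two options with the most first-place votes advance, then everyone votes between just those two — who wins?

Y

Round 1 first-place votes: W 36, Y 25, X 20, Z 3.
W and Y advance.
Runoff: W is preferred to Y by 36 voters; Y by 48.
Y wins the runoff.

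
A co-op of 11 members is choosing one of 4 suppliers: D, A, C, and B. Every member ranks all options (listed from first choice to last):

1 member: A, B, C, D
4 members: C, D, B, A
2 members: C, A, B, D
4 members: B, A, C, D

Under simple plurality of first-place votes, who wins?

C

First-place votes: D 0, A 1, C 6, B 4.
C has the most first-place votes.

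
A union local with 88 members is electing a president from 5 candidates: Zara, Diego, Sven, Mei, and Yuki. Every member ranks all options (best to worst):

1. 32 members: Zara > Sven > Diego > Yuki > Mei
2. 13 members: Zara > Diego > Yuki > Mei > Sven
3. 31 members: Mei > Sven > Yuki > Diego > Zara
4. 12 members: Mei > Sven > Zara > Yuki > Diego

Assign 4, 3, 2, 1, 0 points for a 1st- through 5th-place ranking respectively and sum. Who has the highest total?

Sven

Zara: 32·4 + 13·4 + 31·0 + 12·2 = 204
Diego: 32·2 + 13·3 + 31·1 + 12·0 = 134
Sven: 32·3 + 13·0 + 31·3 + 12·3 = 225
Mei: 32·0 + 13·1 + 31·4 + 12·4 = 185
Yuki: 32·1 + 13·2 + 31·2 + 12·1 = 132
Sven has the highest Borda score (225).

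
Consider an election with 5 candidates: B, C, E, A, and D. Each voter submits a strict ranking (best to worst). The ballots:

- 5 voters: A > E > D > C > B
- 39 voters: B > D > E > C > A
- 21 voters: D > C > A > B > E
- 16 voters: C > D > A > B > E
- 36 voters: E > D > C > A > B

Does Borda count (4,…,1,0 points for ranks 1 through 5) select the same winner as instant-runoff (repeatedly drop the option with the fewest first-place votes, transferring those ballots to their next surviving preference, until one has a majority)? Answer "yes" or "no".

Borda — scores: B 193, C 243, E 237, A 130, D 367. Winner: D.
Instant-runoff — R1 B 39, C 16, E 36, A 5, D 21 (A out); R2 B 39, C 16, E 41, D 21 (C out); R3 B 39, E 41, D 37 (D out); R4 B 76, E 41 (B winner). Winner: B.
The two methods disagree.

no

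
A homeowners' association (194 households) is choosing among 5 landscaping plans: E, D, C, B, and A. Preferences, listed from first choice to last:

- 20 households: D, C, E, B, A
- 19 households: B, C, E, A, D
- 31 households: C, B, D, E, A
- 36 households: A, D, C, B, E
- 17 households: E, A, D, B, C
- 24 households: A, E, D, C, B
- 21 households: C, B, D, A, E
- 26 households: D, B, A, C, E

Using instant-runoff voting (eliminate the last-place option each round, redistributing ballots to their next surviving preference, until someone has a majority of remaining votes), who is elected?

Round 1: E 17, D 46, C 52, B 19, A 60. Eliminate E.
Round 2: D 46, C 52, B 19, A 77. Eliminate B.
Round 3: D 46, C 71, A 77. Eliminate D.
Round 4: C 91, A 103. A has a majority.

A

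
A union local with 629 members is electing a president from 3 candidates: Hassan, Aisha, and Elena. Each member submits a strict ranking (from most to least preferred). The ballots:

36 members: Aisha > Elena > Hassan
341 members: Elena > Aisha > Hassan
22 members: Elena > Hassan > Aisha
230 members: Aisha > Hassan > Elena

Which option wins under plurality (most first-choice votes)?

First-place votes: Hassan 0, Aisha 266, Elena 363.
Elena has the most first-place votes.

Elena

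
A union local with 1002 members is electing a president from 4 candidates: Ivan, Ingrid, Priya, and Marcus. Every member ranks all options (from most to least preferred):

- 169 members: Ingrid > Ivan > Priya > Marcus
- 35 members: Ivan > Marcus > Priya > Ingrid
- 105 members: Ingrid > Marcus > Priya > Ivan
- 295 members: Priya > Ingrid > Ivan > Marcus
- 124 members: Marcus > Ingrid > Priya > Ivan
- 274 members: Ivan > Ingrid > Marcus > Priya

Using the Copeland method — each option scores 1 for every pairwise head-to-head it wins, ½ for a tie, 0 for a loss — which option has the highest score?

Ivan: beats Marcus; loses to Ingrid and Priya → score 1.
Ingrid: beats Ivan, Priya, and Marcus → score 3.
Priya: beats Ivan; loses to Ingrid and Marcus → score 1.
Marcus: beats Priya; loses to Ivan and Ingrid → score 1.
Ingrid has the best pairwise record.

Ingrid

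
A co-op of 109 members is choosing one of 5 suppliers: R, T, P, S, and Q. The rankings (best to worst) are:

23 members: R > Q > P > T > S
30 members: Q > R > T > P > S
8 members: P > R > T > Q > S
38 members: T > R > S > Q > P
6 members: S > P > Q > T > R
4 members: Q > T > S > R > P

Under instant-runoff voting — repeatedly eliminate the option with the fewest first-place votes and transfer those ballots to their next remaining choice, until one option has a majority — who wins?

Round 1: R 23, T 38, P 8, S 6, Q 34. Eliminate S.
Round 2: R 23, T 38, P 14, Q 34. Eliminate P.
Round 3: R 31, T 38, Q 40. Eliminate R.
Round 4: T 46, Q 63. Q has a majority.

Q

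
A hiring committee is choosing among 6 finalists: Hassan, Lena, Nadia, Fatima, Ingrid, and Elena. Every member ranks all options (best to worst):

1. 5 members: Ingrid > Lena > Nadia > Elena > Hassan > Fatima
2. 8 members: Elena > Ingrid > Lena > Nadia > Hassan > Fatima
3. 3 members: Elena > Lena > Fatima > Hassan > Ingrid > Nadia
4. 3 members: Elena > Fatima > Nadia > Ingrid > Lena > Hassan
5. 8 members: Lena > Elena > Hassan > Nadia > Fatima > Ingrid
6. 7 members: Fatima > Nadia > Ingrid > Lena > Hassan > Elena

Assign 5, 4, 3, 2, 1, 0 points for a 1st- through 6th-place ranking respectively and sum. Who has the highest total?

Hassan: 5·1 + 8·1 + 3·2 + 3·0 + 8·3 + 7·1 = 50
Lena: 5·4 + 8·3 + 3·4 + 3·1 + 8·5 + 7·2 = 113
Nadia: 5·3 + 8·2 + 3·0 + 3·3 + 8·2 + 7·4 = 84
Fatima: 5·0 + 8·0 + 3·3 + 3·4 + 8·1 + 7·5 = 64
Ingrid: 5·5 + 8·4 + 3·1 + 3·2 + 8·0 + 7·3 = 87
Elena: 5·2 + 8·5 + 3·5 + 3·5 + 8·4 + 7·0 = 112
Lena has the highest Borda score (113).

Lena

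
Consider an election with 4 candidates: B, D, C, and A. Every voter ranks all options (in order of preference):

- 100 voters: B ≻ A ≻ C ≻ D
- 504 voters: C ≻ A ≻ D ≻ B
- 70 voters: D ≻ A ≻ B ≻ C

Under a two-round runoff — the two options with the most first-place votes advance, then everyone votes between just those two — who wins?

Round 1 first-place votes: B 100, D 70, C 504, A 0.
C and B advance.
Runoff: C is preferred to B by 504 voters; B by 170.
C wins the runoff.

C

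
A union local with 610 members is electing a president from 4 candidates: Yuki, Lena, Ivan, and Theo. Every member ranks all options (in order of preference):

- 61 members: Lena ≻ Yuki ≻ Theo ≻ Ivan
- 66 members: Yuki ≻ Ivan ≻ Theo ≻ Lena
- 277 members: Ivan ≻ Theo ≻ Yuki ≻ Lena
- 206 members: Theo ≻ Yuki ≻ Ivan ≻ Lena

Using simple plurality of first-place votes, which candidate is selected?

Ivan

First-place votes: Yuki 66, Lena 61, Ivan 277, Theo 206.
Ivan has the most first-place votes.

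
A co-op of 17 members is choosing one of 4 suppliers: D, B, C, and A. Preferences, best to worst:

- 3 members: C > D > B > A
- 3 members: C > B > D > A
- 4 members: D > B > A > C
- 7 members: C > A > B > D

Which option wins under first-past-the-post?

First-place votes: D 4, B 0, C 13, A 0.
C has the most first-place votes.

C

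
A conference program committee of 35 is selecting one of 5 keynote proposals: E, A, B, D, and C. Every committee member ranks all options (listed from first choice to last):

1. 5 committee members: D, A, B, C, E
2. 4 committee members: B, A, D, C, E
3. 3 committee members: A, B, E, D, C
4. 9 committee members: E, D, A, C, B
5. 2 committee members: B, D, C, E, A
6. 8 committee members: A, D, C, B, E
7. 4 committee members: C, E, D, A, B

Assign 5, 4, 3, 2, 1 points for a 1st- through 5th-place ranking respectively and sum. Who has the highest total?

D

E: 5·1 + 4·1 + 3·3 + 9·5 + 2·2 + 8·1 + 4·4 = 91
A: 5·4 + 4·4 + 3·5 + 9·3 + 2·1 + 8·5 + 4·2 = 128
B: 5·3 + 4·5 + 3·4 + 9·1 + 2·5 + 8·2 + 4·1 = 86
D: 5·5 + 4·3 + 3·2 + 9·4 + 2·4 + 8·4 + 4·3 = 131
C: 5·2 + 4·2 + 3·1 + 9·2 + 2·3 + 8·3 + 4·5 = 89
D has the highest Borda score (131).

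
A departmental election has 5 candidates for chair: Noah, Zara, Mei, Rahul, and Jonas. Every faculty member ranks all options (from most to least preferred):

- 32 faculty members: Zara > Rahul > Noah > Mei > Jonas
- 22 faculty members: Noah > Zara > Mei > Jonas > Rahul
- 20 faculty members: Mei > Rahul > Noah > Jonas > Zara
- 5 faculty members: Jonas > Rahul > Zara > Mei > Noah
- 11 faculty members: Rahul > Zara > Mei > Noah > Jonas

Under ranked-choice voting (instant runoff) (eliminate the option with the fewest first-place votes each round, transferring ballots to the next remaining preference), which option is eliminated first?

Jonas

Round 1: Noah 22, Zara 32, Mei 20, Rahul 11, Jonas 5. Eliminate Jonas.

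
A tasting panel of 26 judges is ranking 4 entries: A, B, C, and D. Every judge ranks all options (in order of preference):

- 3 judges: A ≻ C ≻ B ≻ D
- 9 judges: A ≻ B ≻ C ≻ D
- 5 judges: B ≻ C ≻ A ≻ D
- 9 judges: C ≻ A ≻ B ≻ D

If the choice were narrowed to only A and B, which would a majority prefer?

A

Voters preferring A to B: 21; preferring B to A: 5.
A wins the head-to-head.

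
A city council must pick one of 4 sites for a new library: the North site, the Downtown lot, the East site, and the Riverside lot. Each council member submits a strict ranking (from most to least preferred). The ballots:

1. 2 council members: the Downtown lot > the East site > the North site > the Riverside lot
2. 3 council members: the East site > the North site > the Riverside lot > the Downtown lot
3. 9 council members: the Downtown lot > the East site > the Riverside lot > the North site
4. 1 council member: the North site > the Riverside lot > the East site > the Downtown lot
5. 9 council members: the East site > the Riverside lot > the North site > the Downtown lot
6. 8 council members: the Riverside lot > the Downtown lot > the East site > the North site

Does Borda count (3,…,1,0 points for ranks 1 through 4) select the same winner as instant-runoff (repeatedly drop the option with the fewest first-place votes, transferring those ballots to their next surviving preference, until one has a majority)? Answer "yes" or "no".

no

Borda — scores: the North site 20, the Downtown lot 49, the East site 67, the Riverside lot 56. Winner: the East site.
Instant-runoff — R1 the North site 1, the Downtown lot 11, the East site 12, the Riverside lot 8 (the North site out); R2 the Downtown lot 11, the East site 12, the Riverside lot 9 (the Riverside lot out); R3 the Downtown lot 19, the East site 13 (the Downtown lot winner). Winner: the Downtown lot.
The two methods disagree.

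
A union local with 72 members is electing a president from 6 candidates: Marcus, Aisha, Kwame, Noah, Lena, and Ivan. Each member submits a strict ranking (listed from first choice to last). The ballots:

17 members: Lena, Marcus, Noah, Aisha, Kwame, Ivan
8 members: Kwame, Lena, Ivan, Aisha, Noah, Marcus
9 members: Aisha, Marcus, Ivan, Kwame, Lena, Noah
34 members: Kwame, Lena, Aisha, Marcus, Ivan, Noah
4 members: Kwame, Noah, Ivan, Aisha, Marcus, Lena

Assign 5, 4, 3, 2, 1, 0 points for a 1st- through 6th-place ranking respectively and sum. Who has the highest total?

Kwame

Marcus: 17·4 + 8·0 + 9·4 + 34·2 + 4·1 = 176
Aisha: 17·2 + 8·2 + 9·5 + 34·3 + 4·2 = 205
Kwame: 17·1 + 8·5 + 9·2 + 34·5 + 4·5 = 265
Noah: 17·3 + 8·1 + 9·0 + 34·0 + 4·4 = 75
Lena: 17·5 + 8·4 + 9·1 + 34·4 + 4·0 = 262
Ivan: 17·0 + 8·3 + 9·3 + 34·1 + 4·3 = 97
Kwame has the highest Borda score (265).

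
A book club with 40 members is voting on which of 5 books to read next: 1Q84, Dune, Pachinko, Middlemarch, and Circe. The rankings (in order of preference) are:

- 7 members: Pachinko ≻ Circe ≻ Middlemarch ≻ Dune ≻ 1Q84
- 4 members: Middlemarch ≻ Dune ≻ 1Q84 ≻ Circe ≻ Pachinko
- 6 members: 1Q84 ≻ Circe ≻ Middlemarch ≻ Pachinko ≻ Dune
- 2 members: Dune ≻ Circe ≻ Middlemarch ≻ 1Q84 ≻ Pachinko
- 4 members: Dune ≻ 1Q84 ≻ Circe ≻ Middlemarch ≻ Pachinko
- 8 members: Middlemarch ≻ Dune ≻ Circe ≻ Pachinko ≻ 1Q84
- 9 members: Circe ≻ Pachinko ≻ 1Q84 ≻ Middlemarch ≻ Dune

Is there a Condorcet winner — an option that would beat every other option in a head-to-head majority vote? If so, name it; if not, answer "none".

Circe vs 1Q84: 26–14 for Circe.
Circe vs Dune: 22–18 for Circe.
Circe vs Pachinko: 33–7 for Circe.
Circe vs Middlemarch: 28–12 for Circe.
Circe beats every other option head-to-head.

Circe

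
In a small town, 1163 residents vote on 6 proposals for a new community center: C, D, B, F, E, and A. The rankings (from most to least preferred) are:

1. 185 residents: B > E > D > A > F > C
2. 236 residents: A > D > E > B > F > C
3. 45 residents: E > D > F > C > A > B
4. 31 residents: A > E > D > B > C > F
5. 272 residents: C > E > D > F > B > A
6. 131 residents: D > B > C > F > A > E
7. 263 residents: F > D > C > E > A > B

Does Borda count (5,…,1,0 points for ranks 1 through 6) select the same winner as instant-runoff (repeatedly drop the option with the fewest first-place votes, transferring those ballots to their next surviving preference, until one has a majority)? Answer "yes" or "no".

no

Borda — scores: C 2663, D 4295, B 2255, F 2677, E 3411, A 2144. Winner: D.
Instant-runoff — R1 C 272, D 131, B 185, F 263, E 45, A 267 (E out); R2 C 272, D 176, B 185, F 263, A 267 (D out); R3 C 272, B 316, F 308, A 267 (A out); R4 C 272, B 583, F 308 (B winner). Winner: B.
The two methods disagree.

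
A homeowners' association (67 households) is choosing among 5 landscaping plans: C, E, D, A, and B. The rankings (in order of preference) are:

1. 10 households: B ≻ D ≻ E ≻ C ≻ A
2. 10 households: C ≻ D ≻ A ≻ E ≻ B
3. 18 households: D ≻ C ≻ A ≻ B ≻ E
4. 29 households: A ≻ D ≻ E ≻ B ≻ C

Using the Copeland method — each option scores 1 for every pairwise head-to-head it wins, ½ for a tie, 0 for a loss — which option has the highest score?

C: beats A; loses to E, D, and B → score 1.
E: beats C and B; loses to D and A → score 2.
D: beats C, E, A, and B → score 4.
A: beats E and B; loses to C and D → score 2.
B: beats C; loses to E, D, and A → score 1.
D has the best pairwise record.

D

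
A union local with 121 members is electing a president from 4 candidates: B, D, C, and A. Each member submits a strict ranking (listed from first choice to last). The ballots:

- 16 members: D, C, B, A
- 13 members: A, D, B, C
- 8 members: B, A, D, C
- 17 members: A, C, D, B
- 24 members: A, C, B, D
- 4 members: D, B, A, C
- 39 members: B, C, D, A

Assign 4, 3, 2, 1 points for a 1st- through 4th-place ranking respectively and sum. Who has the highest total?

B: 16·2 + 13·2 + 8·4 + 17·1 + 24·2 + 4·3 + 39·4 = 323
D: 16·4 + 13·3 + 8·2 + 17·2 + 24·1 + 4·4 + 39·2 = 271
C: 16·3 + 13·1 + 8·1 + 17·3 + 24·3 + 4·1 + 39·3 = 313
A: 16·1 + 13·4 + 8·3 + 17·4 + 24·4 + 4·2 + 39·1 = 303
B has the highest Borda score (323).

B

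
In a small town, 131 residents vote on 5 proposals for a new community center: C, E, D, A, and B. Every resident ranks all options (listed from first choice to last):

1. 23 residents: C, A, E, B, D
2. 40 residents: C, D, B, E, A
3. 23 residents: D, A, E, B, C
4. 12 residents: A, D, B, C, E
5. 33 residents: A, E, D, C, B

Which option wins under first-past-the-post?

C

First-place votes: C 63, E 0, D 23, A 45, B 0.
C has the most first-place votes.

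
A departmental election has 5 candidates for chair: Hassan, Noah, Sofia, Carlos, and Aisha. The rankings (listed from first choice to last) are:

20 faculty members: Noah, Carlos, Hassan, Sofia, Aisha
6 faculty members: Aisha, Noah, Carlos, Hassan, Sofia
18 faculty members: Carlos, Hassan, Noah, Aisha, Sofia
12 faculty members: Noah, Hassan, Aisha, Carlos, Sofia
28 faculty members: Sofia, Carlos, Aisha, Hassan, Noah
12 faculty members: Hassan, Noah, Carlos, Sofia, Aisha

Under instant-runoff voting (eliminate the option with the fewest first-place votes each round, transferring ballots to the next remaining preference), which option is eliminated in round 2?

Round 1: Hassan 12, Noah 32, Sofia 28, Carlos 18, Aisha 6. Eliminate Aisha.
Round 2: Hassan 12, Noah 38, Sofia 28, Carlos 18. Eliminate Hassan.

Hassan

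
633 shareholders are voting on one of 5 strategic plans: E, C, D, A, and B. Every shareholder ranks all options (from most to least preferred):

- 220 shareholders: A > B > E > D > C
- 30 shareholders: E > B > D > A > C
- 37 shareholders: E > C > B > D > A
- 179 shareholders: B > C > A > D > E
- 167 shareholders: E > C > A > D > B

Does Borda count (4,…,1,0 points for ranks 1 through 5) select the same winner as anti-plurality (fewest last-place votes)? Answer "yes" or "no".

no

Borda — scores: E 1376, C 1149, D 663, A 1602, B 1540. Winner: A.
Anti-plurality — last-place votes: E 179, C 250, D 0, A 37, B 167. Winner: D.
The two methods disagree.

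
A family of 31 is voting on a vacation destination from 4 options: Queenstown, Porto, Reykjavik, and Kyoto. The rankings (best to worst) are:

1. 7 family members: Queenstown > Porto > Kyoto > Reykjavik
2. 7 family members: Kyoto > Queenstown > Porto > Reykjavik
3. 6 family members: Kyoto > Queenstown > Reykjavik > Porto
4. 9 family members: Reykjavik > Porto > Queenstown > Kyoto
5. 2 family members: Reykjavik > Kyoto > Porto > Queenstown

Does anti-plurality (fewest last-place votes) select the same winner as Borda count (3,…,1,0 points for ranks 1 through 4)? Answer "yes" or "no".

Anti-plurality — last-place votes: Queenstown 2, Porto 6, Reykjavik 14, Kyoto 9. Winner: Queenstown.
Borda — scores: Queenstown 56, Porto 41, Reykjavik 39, Kyoto 50. Winner: Queenstown.
The two methods agree.

yes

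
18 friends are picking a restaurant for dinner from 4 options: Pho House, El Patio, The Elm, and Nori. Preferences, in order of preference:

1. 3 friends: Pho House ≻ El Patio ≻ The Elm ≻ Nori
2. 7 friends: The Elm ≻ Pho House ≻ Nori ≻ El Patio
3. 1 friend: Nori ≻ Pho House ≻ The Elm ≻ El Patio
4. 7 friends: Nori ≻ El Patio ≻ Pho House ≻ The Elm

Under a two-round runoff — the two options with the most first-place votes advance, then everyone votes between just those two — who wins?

Round 1 first-place votes: Pho House 3, El Patio 0, The Elm 7, Nori 8.
Nori and The Elm advance.
Runoff: Nori is preferred to The Elm by 8 voters; The Elm by 10.
The Elm wins the runoff.

The Elm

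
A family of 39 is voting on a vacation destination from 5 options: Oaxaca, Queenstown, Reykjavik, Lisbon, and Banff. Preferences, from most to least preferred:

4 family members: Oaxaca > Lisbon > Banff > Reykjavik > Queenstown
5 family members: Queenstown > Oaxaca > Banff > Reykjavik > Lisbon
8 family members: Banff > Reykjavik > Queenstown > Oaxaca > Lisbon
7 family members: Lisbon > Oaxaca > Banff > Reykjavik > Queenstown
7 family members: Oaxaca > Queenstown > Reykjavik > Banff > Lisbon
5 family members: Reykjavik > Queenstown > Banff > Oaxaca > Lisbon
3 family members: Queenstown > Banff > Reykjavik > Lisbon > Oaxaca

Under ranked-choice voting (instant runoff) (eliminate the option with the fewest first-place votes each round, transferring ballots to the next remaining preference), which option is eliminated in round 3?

Banff

Round 1: Oaxaca 11, Queenstown 8, Reykjavik 5, Lisbon 7, Banff 8. Eliminate Reykjavik.
Round 2: Oaxaca 11, Queenstown 13, Lisbon 7, Banff 8. Eliminate Lisbon.
Round 3: Oaxaca 18, Queenstown 13, Banff 8. Eliminate Banff.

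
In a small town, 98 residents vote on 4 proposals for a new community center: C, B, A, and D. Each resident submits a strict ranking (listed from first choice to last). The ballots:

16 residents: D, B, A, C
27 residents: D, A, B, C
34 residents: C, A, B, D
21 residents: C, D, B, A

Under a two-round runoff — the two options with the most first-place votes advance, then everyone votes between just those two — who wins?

Round 1 first-place votes: C 55, B 0, A 0, D 43.
C and D advance.
Runoff: C is preferred to D by 55 voters; D by 43.
C wins the runoff.

C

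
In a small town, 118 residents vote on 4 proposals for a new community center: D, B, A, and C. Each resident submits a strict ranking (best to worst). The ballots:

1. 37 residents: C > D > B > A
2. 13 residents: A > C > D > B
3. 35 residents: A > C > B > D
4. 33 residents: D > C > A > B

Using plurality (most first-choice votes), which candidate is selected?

A

First-place votes: D 33, B 0, A 48, C 37.
A has the most first-place votes.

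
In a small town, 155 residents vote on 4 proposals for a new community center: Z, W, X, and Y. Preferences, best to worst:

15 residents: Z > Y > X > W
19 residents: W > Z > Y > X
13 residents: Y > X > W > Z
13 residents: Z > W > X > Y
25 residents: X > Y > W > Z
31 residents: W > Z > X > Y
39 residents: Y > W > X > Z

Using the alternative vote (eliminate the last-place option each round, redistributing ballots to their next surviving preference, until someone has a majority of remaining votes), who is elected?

Round 1: Z 28, W 50, X 25, Y 52. Eliminate X.
Round 2: Z 28, W 50, Y 77. Eliminate Z.
Round 3: W 63, Y 92. Y has a majority.

Y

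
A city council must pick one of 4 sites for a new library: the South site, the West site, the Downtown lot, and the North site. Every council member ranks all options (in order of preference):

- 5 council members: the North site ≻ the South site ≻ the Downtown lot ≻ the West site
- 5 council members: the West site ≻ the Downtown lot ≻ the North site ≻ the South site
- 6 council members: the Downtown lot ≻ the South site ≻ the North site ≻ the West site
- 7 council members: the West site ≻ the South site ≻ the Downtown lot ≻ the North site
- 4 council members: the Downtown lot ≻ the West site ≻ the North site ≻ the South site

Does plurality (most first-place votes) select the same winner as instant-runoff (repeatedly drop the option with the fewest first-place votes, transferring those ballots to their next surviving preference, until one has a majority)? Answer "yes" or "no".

Plurality — first-place votes: the South site 0, the West site 12, the Downtown lot 10, the North site 5. Winner: the West site.
Instant-runoff — R1 the South site 0, the West site 12, the Downtown lot 10, the North site 5 (the South site out); R2 the West site 12, the Downtown lot 10, the North site 5 (the North site out); R3 the West site 12, the Downtown lot 15 (the Downtown lot winner). Winner: the Downtown lot.
The two methods disagree.

no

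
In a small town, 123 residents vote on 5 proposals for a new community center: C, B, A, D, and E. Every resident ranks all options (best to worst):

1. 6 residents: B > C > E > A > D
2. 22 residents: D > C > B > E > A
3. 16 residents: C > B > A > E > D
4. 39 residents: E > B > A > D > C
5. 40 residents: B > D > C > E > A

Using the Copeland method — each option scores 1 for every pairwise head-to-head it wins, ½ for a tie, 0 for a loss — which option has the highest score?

B

C: beats A and E; loses to B and D → score 2.
B: beats C, A, D, and E → score 4.
A: loses to C, B, D, and E → score 0.
D: beats C, A, and E; loses to B → score 3.
E: beats A; loses to C, B, and D → score 1.
B has the best pairwise record.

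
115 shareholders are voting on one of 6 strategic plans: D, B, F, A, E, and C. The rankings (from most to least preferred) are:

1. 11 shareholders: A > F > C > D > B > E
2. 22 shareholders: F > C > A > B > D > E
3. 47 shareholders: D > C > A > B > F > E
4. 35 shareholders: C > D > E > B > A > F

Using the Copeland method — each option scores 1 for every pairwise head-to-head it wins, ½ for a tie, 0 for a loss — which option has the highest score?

D: beats B, F, A, and E; loses to C → score 4.
B: beats F and E; loses to D, A, and C → score 2.
F: beats E; loses to D, B, A, and C → score 1.
A: beats B, F, and E; loses to D and C → score 3.
E: loses to D, B, F, A, and C → score 0.
C: beats D, B, F, A, and E → score 5.
C has the best pairwise record.

C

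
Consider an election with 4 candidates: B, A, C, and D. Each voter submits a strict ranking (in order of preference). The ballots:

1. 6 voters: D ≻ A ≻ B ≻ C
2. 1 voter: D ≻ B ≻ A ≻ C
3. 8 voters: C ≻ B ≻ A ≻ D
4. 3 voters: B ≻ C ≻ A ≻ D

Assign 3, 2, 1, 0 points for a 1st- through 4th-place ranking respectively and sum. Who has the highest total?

B: 6·1 + 1·2 + 8·2 + 3·3 = 33
A: 6·2 + 1·1 + 8·1 + 3·1 = 24
C: 6·0 + 1·0 + 8·3 + 3·2 = 30
D: 6·3 + 1·3 + 8·0 + 3·0 = 21
B has the highest Borda score (33).

B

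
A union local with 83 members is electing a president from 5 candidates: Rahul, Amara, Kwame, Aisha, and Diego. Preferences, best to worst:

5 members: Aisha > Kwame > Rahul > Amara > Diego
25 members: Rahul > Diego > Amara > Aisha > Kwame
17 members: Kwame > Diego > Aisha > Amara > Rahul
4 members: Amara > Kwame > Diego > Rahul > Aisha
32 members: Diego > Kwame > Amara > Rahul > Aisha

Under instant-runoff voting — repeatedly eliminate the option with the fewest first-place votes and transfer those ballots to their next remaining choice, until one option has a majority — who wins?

Round 1: Rahul 25, Amara 4, Kwame 17, Aisha 5, Diego 32. Eliminate Amara.
Round 2: Rahul 25, Kwame 21, Aisha 5, Diego 32. Eliminate Aisha.
Round 3: Rahul 25, Kwame 26, Diego 32. Eliminate Rahul.
Round 4: Kwame 26, Diego 57. Diego has a majority.

Diego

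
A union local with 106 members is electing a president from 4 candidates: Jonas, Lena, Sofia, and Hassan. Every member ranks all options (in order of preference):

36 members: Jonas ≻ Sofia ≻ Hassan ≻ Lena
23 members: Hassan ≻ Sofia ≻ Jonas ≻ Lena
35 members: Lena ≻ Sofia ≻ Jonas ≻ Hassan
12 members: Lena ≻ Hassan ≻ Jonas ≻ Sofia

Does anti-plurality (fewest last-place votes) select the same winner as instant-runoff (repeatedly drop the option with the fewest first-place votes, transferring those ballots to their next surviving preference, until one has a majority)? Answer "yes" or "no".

Anti-plurality — last-place votes: Jonas 0, Lena 59, Sofia 12, Hassan 35. Winner: Jonas.
Instant-runoff — R1 Jonas 36, Lena 47, Sofia 0, Hassan 23 (Sofia out); R2 Jonas 36, Lena 47, Hassan 23 (Hassan out); R3 Jonas 59, Lena 47 (Jonas winner). Winner: Jonas.
The two methods agree.

yes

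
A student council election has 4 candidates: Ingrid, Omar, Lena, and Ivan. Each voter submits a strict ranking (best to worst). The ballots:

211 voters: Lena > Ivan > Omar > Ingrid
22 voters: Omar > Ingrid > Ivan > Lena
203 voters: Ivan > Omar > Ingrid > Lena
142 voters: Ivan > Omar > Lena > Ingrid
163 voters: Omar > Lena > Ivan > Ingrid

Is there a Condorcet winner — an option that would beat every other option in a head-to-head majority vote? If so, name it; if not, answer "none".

Checking pairwise contests:
Omar beats Ingrid 741–0.
Ivan beats Omar 556–185.
Omar beats Lena 530–211.
Lena beats Ivan 374–367.
Every option loses at least one head-to-head, so there is no Condorcet winner.

none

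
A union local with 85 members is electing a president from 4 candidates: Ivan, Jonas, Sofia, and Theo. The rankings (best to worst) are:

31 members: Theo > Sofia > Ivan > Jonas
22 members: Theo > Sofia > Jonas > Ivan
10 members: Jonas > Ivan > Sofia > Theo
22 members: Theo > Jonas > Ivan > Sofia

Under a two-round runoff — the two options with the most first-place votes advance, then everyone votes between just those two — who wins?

Theo

Round 1 first-place votes: Ivan 0, Jonas 10, Sofia 0, Theo 75.
Theo and Jonas advance.
Runoff: Theo is preferred to Jonas by 75 voters; Jonas by 10.
Theo wins the runoff.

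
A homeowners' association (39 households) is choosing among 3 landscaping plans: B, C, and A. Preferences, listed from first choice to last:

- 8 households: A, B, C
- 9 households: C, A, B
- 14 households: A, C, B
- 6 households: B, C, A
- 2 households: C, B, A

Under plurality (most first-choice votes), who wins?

First-place votes: B 6, C 11, A 22.
A has the most first-place votes.

A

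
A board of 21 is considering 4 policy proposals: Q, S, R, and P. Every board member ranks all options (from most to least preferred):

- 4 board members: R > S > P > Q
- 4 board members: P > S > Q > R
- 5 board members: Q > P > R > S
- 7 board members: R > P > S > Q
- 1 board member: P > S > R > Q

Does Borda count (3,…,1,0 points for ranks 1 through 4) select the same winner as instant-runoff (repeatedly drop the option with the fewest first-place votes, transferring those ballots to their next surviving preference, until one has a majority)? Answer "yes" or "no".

no

Borda — scores: Q 19, S 25, R 39, P 43. Winner: P.
Instant-runoff — R1 Q 5, S 0, R 11, P 5 (R winner). Winner: R.
The two methods disagree.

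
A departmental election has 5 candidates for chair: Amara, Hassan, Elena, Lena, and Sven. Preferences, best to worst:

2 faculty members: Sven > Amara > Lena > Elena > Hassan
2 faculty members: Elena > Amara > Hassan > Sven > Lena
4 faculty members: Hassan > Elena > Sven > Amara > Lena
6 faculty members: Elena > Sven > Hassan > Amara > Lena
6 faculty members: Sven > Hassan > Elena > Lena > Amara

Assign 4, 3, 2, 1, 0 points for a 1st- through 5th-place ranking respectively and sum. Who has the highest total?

Sven

Amara: 2·3 + 2·3 + 4·1 + 6·1 + 6·0 = 22
Hassan: 2·0 + 2·2 + 4·4 + 6·2 + 6·3 = 50
Elena: 2·1 + 2·4 + 4·3 + 6·4 + 6·2 = 58
Lena: 2·2 + 2·0 + 4·0 + 6·0 + 6·1 = 10
Sven: 2·4 + 2·1 + 4·2 + 6·3 + 6·4 = 60
Sven has the highest Borda score (60).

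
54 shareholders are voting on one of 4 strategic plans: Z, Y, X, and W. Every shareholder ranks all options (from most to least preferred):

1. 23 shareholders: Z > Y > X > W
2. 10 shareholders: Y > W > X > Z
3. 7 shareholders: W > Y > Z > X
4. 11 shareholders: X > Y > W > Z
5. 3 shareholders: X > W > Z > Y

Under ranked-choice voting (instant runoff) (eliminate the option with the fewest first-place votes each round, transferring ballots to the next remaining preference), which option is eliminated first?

W

Round 1: Z 23, Y 10, X 14, W 7. Eliminate W.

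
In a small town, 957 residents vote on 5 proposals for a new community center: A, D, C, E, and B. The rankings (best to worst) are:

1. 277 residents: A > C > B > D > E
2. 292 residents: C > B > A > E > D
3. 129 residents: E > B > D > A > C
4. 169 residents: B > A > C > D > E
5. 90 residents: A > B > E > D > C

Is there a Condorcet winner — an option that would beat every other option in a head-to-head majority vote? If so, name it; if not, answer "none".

none

Checking pairwise contests:
B beats A 590–367.
A beats D 828–129.
A beats C 665–292.
A beats E 828–129.
C beats B 569–388.
Every option loses at least one head-to-head, so there is no Condorcet winner.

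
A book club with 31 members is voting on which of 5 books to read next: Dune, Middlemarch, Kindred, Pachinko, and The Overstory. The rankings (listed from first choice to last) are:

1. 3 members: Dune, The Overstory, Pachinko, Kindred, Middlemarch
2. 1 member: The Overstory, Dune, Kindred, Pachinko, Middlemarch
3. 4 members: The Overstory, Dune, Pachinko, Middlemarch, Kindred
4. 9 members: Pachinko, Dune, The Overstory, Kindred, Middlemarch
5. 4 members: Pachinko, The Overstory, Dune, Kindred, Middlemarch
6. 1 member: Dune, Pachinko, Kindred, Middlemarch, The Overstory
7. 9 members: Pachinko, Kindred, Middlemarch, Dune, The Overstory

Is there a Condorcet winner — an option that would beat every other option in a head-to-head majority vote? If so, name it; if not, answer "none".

Pachinko vs Dune: 22–9 for Pachinko.
Pachinko vs Middlemarch: 31–0 for Pachinko.
Pachinko vs Kindred: 30–1 for Pachinko.
Pachinko vs The Overstory: 23–8 for Pachinko.
Pachinko beats every other option head-to-head.

Pachinko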